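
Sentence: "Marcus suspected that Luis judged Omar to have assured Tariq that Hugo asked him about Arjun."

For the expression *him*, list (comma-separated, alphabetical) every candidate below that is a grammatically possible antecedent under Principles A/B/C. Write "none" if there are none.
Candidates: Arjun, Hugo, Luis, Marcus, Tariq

Luis, Marcus, Tariq

*him* is a pronoun; Principle B requires it to be free in its binding domain — the clause headed by 'asked'.
— Arjun: second object of the clause headed by 'asked'; is c-commanded by the pronoun; coreference would bind this R-expression — blocked (Principle C).
— Hugo: subject of the clause headed by 'asked'; c-commands the pronoun within its binding domain — blocked (Principle B).
— Luis: subject of the clause headed by 'judged'; c-commands the pronoun but lies outside its binding domain — allowed.
— Marcus: subject of the matrix clause; c-commands the pronoun but lies outside its binding domain — allowed.
— Tariq: object of the clause headed by 'assured'; c-commands the pronoun but lies outside its binding domain — allowed.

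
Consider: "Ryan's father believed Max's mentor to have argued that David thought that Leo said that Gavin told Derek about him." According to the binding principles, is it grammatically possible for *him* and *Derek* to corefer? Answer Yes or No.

*him* is a pronoun; Principle B requires it to be free in its binding domain — the clause headed by 'told'.
— Derek: object of the clause headed by 'told'; c-commands the pronoun within its binding domain — blocked (Principle B).

No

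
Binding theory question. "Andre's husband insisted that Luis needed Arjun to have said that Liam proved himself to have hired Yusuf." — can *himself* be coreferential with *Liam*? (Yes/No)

*himself* is a reflexive; Principle A requires it to be bound within its binding domain — the clause headed by 'proved'.
— Liam: subject of the clause headed by 'proved'; c-commands the reflexive within its binding domain — allowed (Principle A).

Yes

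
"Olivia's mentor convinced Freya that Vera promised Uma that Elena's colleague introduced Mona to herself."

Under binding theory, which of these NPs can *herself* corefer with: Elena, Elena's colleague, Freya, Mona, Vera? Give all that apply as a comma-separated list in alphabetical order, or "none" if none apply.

*herself* is a reflexive; Principle A requires it to be bound within its binding domain — the clause headed by 'introduced'.
— Elena: possessor inside the subject DP of the clause headed by 'introduced'; does not c-command the reflexive — cannot bind it (Principle A).
— Elena's colleague: subject of the clause headed by 'introduced'; c-commands the reflexive within its binding domain — allowed (Principle A).
— Freya: object of the matrix clause; c-commands the reflexive but lies outside its binding domain — cannot bind it (Principle A).
— Mona: object of the clause headed by 'introduced'; c-commands the reflexive within its binding domain — allowed (Principle A).
— Vera: subject of the clause headed by 'promised'; c-commands the reflexive but lies outside its binding domain — cannot bind it (Principle A).

Elena's colleague, Mona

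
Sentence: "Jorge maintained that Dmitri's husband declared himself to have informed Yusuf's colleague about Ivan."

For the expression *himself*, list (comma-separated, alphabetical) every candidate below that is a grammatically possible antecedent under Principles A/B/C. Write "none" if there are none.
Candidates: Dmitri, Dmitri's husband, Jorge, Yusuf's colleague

*himself* is a reflexive; Principle A requires it to be bound within its binding domain — the clause headed by 'declared'.
— Dmitri: possessor inside the subject DP of the clause headed by 'declared'; does not c-command the reflexive — cannot bind it (Principle A).
— Dmitri's husband: subject of the clause headed by 'declared'; c-commands the reflexive within its binding domain — allowed (Principle A).
— Jorge: subject of the matrix clause; c-commands the reflexive but lies outside its binding domain — cannot bind it (Principle A).
— Yusuf's colleague: object of the clause headed by 'informed'; does not c-command the reflexive — cannot bind it (Principle A).

Dmitri's husband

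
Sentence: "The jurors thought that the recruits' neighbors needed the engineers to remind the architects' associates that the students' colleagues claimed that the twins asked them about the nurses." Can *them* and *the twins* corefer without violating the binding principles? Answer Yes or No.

No

*the twins* is an R-expression; Principle C requires it to be free (not bound by any c-commanding expression).
— them: object of the clause headed by 'asked'; the R-expression locally c-commands the pronoun — coreference blocked (Principle B on the pronoun).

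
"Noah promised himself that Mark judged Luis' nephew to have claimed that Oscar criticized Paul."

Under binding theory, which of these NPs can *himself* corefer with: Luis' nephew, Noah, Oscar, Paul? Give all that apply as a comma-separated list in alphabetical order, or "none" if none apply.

*himself* is a reflexive; Principle A requires it to be bound within its binding domain — the matrix clause.
— Luis' nephew: subject of the clause headed by 'claimed'; does not c-command the reflexive — cannot bind it (Principle A).
— Noah: subject of the matrix clause; c-commands the reflexive within its binding domain — allowed (Principle A).
— Oscar: subject of the clause headed by 'criticized'; does not c-command the reflexive — cannot bind it (Principle A).
— Paul: object of the clause headed by 'criticized'; does not c-command the reflexive — cannot bind it (Principle A).

Noah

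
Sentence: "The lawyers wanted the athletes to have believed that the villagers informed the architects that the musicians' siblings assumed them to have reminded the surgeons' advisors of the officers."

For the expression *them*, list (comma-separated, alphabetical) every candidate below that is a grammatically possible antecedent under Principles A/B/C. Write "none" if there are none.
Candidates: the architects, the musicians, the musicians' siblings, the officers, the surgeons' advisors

the architects, the musicians

*them* is a pronoun; Principle B requires it to be free in its binding domain — the clause headed by 'assumed'.
— the architects: object of the clause headed by 'informed'; c-commands the pronoun but lies outside its binding domain — allowed.
— the musicians: possessor inside the subject DP of the clause headed by 'assumed'; does not c-command the pronoun — Principle B does not apply; allowed.
— the musicians' siblings: subject of the clause headed by 'assumed'; c-commands the pronoun within its binding domain — blocked (Principle B).
— the officers: second object of the clause headed by 'reminded'; is c-commanded by the pronoun; coreference would bind this R-expression — blocked (Principle C).
— the surgeons' advisors: object of the clause headed by 'reminded'; is c-commanded by the pronoun; coreference would bind this R-expression — blocked (Principle C).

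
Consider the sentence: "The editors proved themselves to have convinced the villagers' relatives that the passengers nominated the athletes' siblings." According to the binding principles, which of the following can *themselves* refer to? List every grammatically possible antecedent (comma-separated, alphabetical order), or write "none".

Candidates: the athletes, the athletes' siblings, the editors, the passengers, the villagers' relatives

the editors

*themselves* is a reflexive; Principle A requires it to be bound within its binding domain — the matrix clause.
— the athletes: possessor inside the object DP of the clause headed by 'nominated'; does not c-command the reflexive — cannot bind it (Principle A).
— the athletes' siblings: object of the clause headed by 'nominated'; does not c-command the reflexive — cannot bind it (Principle A).
— the editors: subject of the matrix clause; c-commands the reflexive within its binding domain — allowed (Principle A).
— the passengers: subject of the clause headed by 'nominated'; does not c-command the reflexive — cannot bind it (Principle A).
— the villagers' relatives: object of the clause headed by 'convinced'; does not c-command the reflexive — cannot bind it (Principle A).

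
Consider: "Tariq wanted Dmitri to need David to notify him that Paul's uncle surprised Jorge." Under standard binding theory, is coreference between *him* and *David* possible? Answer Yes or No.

No

*David* is an R-expression; Principle C requires it to be free (not bound by any c-commanding expression).
— him: object of the clause headed by 'notify'; the R-expression locally c-commands the pronoun — coreference blocked (Principle B on the pronoun).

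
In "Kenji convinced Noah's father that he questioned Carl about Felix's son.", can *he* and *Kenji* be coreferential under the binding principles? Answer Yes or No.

Yes

*Kenji* is an R-expression; Principle C requires it to be free (not bound by any c-commanding expression).
— he: subject of the clause headed by 'questioned'; the pronoun does not c-command the R-expression — coreference allowed.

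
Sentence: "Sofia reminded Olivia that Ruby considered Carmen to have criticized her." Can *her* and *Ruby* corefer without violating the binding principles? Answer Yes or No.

*Ruby* is an R-expression; Principle C requires it to be free (not bound by any c-commanding expression).
— her: object of the clause headed by 'criticized'; the pronoun does not c-command the R-expression — coreference allowed.

Yes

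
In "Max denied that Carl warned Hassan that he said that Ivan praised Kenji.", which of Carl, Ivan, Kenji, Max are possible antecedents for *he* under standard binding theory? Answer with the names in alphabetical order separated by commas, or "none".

*he* is a pronoun; Principle B requires it to be free in its binding domain — the clause headed by 'said'.
— Carl: subject of the clause headed by 'warned'; c-commands the pronoun but lies outside its binding domain — allowed.
— Ivan: subject of the clause headed by 'praised'; is c-commanded by the pronoun; coreference would bind this R-expression — blocked (Principle C).
— Kenji: object of the clause headed by 'praised'; is c-commanded by the pronoun; coreference would bind this R-expression — blocked (Principle C).
— Max: subject of the matrix clause; c-commands the pronoun but lies outside its binding domain — allowed.

Carl, Max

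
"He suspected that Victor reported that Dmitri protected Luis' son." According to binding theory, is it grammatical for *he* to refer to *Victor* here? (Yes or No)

No

*Victor* is an R-expression; Principle C requires it to be free (not bound by any c-commanding expression).
— he: subject of the matrix clause; the pronoun c-commands the R-expression — coreference blocked (Principle C).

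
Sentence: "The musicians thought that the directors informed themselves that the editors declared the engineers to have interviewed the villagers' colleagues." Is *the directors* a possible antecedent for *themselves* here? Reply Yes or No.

Yes

*themselves* is a reflexive; Principle A requires it to be bound within its binding domain — the clause headed by 'informed'.
— the directors: subject of the clause headed by 'informed'; c-commands the reflexive within its binding domain — allowed (Principle A).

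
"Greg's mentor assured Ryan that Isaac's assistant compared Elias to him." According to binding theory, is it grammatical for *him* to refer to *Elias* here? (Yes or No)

No

*Elias* is an R-expression; Principle C requires it to be free (not bound by any c-commanding expression).
— him: second object of the clause headed by 'compared'; the R-expression locally c-commands the pronoun — coreference blocked (Principle B on the pronoun).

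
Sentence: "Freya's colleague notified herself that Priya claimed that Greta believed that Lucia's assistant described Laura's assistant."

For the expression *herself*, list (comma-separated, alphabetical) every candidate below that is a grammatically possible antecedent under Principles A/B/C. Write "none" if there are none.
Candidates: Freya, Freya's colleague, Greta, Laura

Freya's colleague

*herself* is a reflexive; Principle A requires it to be bound within its binding domain — the matrix clause.
— Freya: possessor inside the subject DP of the matrix clause; does not c-command the reflexive — cannot bind it (Principle A).
— Freya's colleague: subject of the matrix clause; c-commands the reflexive within its binding domain — allowed (Principle A).
— Greta: subject of the clause headed by 'believed'; does not c-command the reflexive — cannot bind it (Principle A).
— Laura: possessor inside the object DP of the clause headed by 'described'; does not c-command the reflexive — cannot bind it (Principle A).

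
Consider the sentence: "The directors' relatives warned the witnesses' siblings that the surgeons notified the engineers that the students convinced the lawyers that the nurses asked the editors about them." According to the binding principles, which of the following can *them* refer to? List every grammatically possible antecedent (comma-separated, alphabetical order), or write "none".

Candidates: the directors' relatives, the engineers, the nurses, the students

*them* is a pronoun; Principle B requires it to be free in its binding domain — the clause headed by 'asked'.
— the directors' relatives: subject of the matrix clause; c-commands the pronoun but lies outside its binding domain — allowed.
— the engineers: object of the clause headed by 'notified'; c-commands the pronoun but lies outside its binding domain — allowed.
— the nurses: subject of the clause headed by 'asked'; c-commands the pronoun within its binding domain — blocked (Principle B).
— the students: subject of the clause headed by 'convinced'; c-commands the pronoun but lies outside its binding domain — allowed.

the directors' relatives, the engineers, the students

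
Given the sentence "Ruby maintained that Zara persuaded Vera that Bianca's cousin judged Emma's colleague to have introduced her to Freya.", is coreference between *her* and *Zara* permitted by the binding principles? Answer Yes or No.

Yes

*her* is a pronoun; Principle B requires it to be free in its binding domain — the clause headed by 'introduced'.
— Zara: subject of the clause headed by 'persuaded'; c-commands the pronoun but lies outside its binding domain — allowed.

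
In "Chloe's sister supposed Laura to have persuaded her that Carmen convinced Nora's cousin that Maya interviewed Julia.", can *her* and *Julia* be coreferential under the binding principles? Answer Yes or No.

*Julia* is an R-expression; Principle C requires it to be free (not bound by any c-commanding expression).
— her: object of the clause headed by 'persuaded'; the pronoun c-commands the R-expression — coreference blocked (Principle C).

No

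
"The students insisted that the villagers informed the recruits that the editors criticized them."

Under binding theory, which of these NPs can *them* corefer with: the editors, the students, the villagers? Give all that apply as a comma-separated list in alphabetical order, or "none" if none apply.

the students, the villagers

*them* is a pronoun; Principle B requires it to be free in its binding domain — the clause headed by 'criticized'.
— the editors: subject of the clause headed by 'criticized'; c-commands the pronoun within its binding domain — blocked (Principle B).
— the students: subject of the matrix clause; c-commands the pronoun but lies outside its binding domain — allowed.
— the villagers: subject of the clause headed by 'informed'; c-commands the pronoun but lies outside its binding domain — allowed.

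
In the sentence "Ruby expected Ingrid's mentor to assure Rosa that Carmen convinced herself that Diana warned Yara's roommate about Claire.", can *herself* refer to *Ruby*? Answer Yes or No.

*herself* is a reflexive; Principle A requires it to be bound within its binding domain — the clause headed by 'convinced'.
— Ruby: subject of the matrix clause; c-commands the reflexive but lies outside its binding domain — cannot bind it (Principle A).

No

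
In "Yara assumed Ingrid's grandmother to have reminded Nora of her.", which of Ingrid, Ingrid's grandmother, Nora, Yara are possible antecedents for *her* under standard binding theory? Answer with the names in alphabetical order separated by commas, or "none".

Ingrid, Yara

*her* is a pronoun; Principle B requires it to be free in its binding domain — the clause headed by 'reminded'.
— Ingrid: possessor inside the subject DP of the clause headed by 'reminded'; does not c-command the pronoun — Principle B does not apply; allowed.
— Ingrid's grandmother: subject of the clause headed by 'reminded'; c-commands the pronoun within its binding domain — blocked (Principle B).
— Nora: object of the clause headed by 'reminded'; c-commands the pronoun within its binding domain — blocked (Principle B).
— Yara: subject of the matrix clause; c-commands the pronoun but lies outside its binding domain — allowed.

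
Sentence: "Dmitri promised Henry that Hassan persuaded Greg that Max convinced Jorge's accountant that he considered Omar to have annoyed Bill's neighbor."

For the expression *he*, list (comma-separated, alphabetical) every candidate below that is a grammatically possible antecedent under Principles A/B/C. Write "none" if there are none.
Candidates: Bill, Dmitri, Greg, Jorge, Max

*he* is a pronoun; Principle B requires it to be free in its binding domain — the clause headed by 'considered'.
— Bill: possessor inside the object DP of the clause headed by 'annoyed'; is c-commanded by the pronoun; coreference would bind this R-expression — blocked (Principle C).
— Dmitri: subject of the matrix clause; c-commands the pronoun but lies outside its binding domain — allowed.
— Greg: object of the clause headed by 'persuaded'; c-commands the pronoun but lies outside its binding domain — allowed.
— Jorge: possessor inside the object DP of the clause headed by 'convinced'; does not c-command the pronoun — Principle B does not apply; allowed.
— Max: subject of the clause headed by 'convinced'; c-commands the pronoun but lies outside its binding domain — allowed.

Dmitri, Greg, Jorge, Max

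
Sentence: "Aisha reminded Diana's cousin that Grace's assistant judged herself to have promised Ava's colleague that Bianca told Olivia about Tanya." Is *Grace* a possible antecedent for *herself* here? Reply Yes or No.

*herself* is a reflexive; Principle A requires it to be bound within its binding domain — the clause headed by 'judged'.
— Grace: possessor inside the subject DP of the clause headed by 'judged'; does not c-command the reflexive — cannot bind it (Principle A).

No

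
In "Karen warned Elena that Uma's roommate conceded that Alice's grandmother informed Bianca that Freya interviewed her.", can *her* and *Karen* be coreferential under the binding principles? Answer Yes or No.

*Karen* is an R-expression; Principle C requires it to be free (not bound by any c-commanding expression).
— her: object of the clause headed by 'interviewed'; the pronoun does not c-command the R-expression — coreference allowed.

Yes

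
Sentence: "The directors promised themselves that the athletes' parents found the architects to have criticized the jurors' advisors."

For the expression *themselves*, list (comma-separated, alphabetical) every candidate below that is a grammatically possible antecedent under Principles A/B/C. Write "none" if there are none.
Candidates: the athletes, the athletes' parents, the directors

the directors

*themselves* is a reflexive; Principle A requires it to be bound within its binding domain — the matrix clause.
— the athletes: possessor inside the subject DP of the clause headed by 'found'; does not c-command the reflexive — cannot bind it (Principle A).
— the athletes' parents: subject of the clause headed by 'found'; does not c-command the reflexive — cannot bind it (Principle A).
— the directors: subject of the matrix clause; c-commands the reflexive within its binding domain — allowed (Principle A).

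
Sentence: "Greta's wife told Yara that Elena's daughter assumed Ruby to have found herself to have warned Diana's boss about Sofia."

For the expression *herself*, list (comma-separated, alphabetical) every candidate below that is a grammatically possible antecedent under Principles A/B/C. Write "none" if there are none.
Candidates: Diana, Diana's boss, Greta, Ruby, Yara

Ruby

*herself* is a reflexive; Principle A requires it to be bound within its binding domain — the clause headed by 'found'.
— Diana: possessor inside the object DP of the clause headed by 'warned'; does not c-command the reflexive — cannot bind it (Principle A).
— Diana's boss: object of the clause headed by 'warned'; does not c-command the reflexive — cannot bind it (Principle A).
— Greta: possessor inside the subject DP of the matrix clause; does not c-command the reflexive — cannot bind it (Principle A).
— Ruby: subject of the clause headed by 'found'; c-commands the reflexive within its binding domain — allowed (Principle A).
— Yara: object of the matrix clause; c-commands the reflexive but lies outside its binding domain — cannot bind it (Principle A).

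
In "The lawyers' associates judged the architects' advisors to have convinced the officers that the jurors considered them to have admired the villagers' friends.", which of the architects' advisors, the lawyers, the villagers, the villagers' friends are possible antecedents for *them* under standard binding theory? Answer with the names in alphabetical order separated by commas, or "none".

the architects' advisors, the lawyers

*them* is a pronoun; Principle B requires it to be free in its binding domain — the clause headed by 'considered'.
— the architects' advisors: subject of the clause headed by 'convinced'; c-commands the pronoun but lies outside its binding domain — allowed.
— the lawyers: possessor inside the subject DP of the matrix clause; does not c-command the pronoun — Principle B does not apply; allowed.
— the villagers: possessor inside the object DP of the clause headed by 'admired'; is c-commanded by the pronoun; coreference would bind this R-expression — blocked (Principle C).
— the villagers' friends: object of the clause headed by 'admired'; is c-commanded by the pronoun; coreference would bind this R-expression — blocked (Principle C).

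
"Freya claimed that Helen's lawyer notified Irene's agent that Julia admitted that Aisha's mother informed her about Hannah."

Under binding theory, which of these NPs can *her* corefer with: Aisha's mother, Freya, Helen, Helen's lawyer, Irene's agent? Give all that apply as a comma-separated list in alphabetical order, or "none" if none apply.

Freya, Helen, Helen's lawyer, Irene's agent

*her* is a pronoun; Principle B requires it to be free in its binding domain — the clause headed by 'informed'.
— Aisha's mother: subject of the clause headed by 'informed'; c-commands the pronoun within its binding domain — blocked (Principle B).
— Freya: subject of the matrix clause; c-commands the pronoun but lies outside its binding domain — allowed.
— Helen: possessor inside the subject DP of the clause headed by 'notified'; does not c-command the pronoun — Principle B does not apply; allowed.
— Helen's lawyer: subject of the clause headed by 'notified'; c-commands the pronoun but lies outside its binding domain — allowed.
— Irene's agent: object of the clause headed by 'notified'; c-commands the pronoun but lies outside its binding domain — allowed.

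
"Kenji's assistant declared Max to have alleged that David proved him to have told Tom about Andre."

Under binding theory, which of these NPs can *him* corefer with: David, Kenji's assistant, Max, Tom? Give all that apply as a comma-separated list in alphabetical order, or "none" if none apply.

*him* is a pronoun; Principle B requires it to be free in its binding domain — the clause headed by 'proved'.
— David: subject of the clause headed by 'proved'; c-commands the pronoun within its binding domain — blocked (Principle B).
— Kenji's assistant: subject of the matrix clause; c-commands the pronoun but lies outside its binding domain — allowed.
— Max: subject of the clause headed by 'alleged'; c-commands the pronoun but lies outside its binding domain — allowed.
— Tom: object of the clause headed by 'told'; is c-commanded by the pronoun; coreference would bind this R-expression — blocked (Principle C).

Kenji's assistant, Max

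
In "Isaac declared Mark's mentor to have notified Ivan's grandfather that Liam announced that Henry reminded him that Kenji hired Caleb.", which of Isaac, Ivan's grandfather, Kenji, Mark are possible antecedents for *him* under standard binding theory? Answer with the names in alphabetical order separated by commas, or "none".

Isaac, Ivan's grandfather, Mark

*him* is a pronoun; Principle B requires it to be free in its binding domain — the clause headed by 'reminded'.
— Isaac: subject of the matrix clause; c-commands the pronoun but lies outside its binding domain — allowed.
— Ivan's grandfather: object of the clause headed by 'notified'; c-commands the pronoun but lies outside its binding domain — allowed.
— Kenji: subject of the clause headed by 'hired'; is c-commanded by the pronoun; coreference would bind this R-expression — blocked (Principle C).
— Mark: possessor inside the subject DP of the clause headed by 'notified'; does not c-command the pronoun — Principle B does not apply; allowed.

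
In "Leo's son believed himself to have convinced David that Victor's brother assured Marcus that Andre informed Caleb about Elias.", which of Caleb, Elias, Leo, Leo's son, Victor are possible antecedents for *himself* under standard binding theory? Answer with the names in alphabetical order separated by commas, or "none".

Leo's son

*himself* is a reflexive; Principle A requires it to be bound within its binding domain — the matrix clause.
— Caleb: object of the clause headed by 'informed'; does not c-command the reflexive — cannot bind it (Principle A).
— Elias: second object of the clause headed by 'informed'; does not c-command the reflexive — cannot bind it (Principle A).
— Leo: possessor inside the subject DP of the matrix clause; does not c-command the reflexive — cannot bind it (Principle A).
— Leo's son: subject of the matrix clause; c-commands the reflexive within its binding domain — allowed (Principle A).
— Victor: possessor inside the subject DP of the clause headed by 'assured'; does not c-command the reflexive — cannot bind it (Principle A).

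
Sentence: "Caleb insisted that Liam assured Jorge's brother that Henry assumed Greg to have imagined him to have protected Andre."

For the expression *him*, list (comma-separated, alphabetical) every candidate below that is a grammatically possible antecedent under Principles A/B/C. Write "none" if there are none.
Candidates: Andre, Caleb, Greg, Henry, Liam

Caleb, Henry, Liam

*him* is a pronoun; Principle B requires it to be free in its binding domain — the clause headed by 'imagined'.
— Andre: object of the clause headed by 'protected'; is c-commanded by the pronoun; coreference would bind this R-expression — blocked (Principle C).
— Caleb: subject of the matrix clause; c-commands the pronoun but lies outside its binding domain — allowed.
— Greg: subject of the clause headed by 'imagined'; c-commands the pronoun within its binding domain — blocked (Principle B).
— Henry: subject of the clause headed by 'assumed'; c-commands the pronoun but lies outside its binding domain — allowed.
— Liam: subject of the clause headed by 'assured'; c-commands the pronoun but lies outside its binding domain — allowed.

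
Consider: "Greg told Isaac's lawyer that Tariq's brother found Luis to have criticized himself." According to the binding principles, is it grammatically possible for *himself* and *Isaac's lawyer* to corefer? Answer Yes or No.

No

*himself* is a reflexive; Principle A requires it to be bound within its binding domain — the clause headed by 'criticized'.
— Isaac's lawyer: object of the matrix clause; c-commands the reflexive but lies outside its binding domain — cannot bind it (Principle A).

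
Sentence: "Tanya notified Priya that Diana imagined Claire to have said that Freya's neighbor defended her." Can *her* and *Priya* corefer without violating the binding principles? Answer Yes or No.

Yes

*Priya* is an R-expression; Principle C requires it to be free (not bound by any c-commanding expression).
— her: object of the clause headed by 'defended'; the pronoun does not c-command the R-expression — coreference allowed.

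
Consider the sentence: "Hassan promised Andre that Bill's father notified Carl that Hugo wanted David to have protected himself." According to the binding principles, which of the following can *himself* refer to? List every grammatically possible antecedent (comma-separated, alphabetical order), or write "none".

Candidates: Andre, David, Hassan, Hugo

*himself* is a reflexive; Principle A requires it to be bound within its binding domain — the clause headed by 'protected'.
— Andre: object of the matrix clause; c-commands the reflexive but lies outside its binding domain — cannot bind it (Principle A).
— David: subject of the clause headed by 'protected'; c-commands the reflexive within its binding domain — allowed (Principle A).
— Hassan: subject of the matrix clause; c-commands the reflexive but lies outside its binding domain — cannot bind it (Principle A).
— Hugo: subject of the clause headed by 'wanted'; c-commands the reflexive but lies outside its binding domain — cannot bind it (Principle A).

David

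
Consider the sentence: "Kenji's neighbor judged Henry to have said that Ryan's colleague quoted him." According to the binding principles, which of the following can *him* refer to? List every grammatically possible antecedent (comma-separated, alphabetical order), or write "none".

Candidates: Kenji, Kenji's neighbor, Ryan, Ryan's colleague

*him* is a pronoun; Principle B requires it to be free in its binding domain — the clause headed by 'quoted'.
— Kenji: possessor inside the subject DP of the matrix clause; does not c-command the pronoun — Principle B does not apply; allowed.
— Kenji's neighbor: subject of the matrix clause; c-commands the pronoun but lies outside its binding domain — allowed.
— Ryan: possessor inside the subject DP of the clause headed by 'quoted'; does not c-command the pronoun — Principle B does not apply; allowed.
— Ryan's colleague: subject of the clause headed by 'quoted'; c-commands the pronoun within its binding domain — blocked (Principle B).

Kenji, Kenji's neighbor, Ryan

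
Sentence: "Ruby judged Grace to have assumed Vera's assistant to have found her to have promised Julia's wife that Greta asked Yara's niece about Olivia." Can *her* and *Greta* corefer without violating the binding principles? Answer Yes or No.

No

*Greta* is an R-expression; Principle C requires it to be free (not bound by any c-commanding expression).
— her: subject of the clause headed by 'promised'; the pronoun c-commands the R-expression — coreference blocked (Principle C).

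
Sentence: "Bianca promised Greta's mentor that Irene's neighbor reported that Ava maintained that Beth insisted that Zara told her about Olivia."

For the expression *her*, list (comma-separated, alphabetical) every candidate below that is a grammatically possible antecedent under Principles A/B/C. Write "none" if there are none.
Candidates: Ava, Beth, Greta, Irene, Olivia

*her* is a pronoun; Principle B requires it to be free in its binding domain — the clause headed by 'told'.
— Ava: subject of the clause headed by 'maintained'; c-commands the pronoun but lies outside its binding domain — allowed.
— Beth: subject of the clause headed by 'insisted'; c-commands the pronoun but lies outside its binding domain — allowed.
— Greta: possessor inside the object DP of the matrix clause; does not c-command the pronoun — Principle B does not apply; allowed.
— Irene: possessor inside the subject DP of the clause headed by 'reported'; does not c-command the pronoun — Principle B does not apply; allowed.
— Olivia: second object of the clause headed by 'told'; is c-commanded by the pronoun; coreference would bind this R-expression — blocked (Principle C).

Ava, Beth, Greta, Irene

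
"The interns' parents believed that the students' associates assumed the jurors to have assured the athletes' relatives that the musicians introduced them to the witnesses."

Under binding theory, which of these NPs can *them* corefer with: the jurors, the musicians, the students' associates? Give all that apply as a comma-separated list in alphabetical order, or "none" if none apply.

*them* is a pronoun; Principle B requires it to be free in its binding domain — the clause headed by 'introduced'.
— the jurors: subject of the clause headed by 'assured'; c-commands the pronoun but lies outside its binding domain — allowed.
— the musicians: subject of the clause headed by 'introduced'; c-commands the pronoun within its binding domain — blocked (Principle B).
— the students' associates: subject of the clause headed by 'assumed'; c-commands the pronoun but lies outside its binding domain — allowed.

the jurors, the students' associates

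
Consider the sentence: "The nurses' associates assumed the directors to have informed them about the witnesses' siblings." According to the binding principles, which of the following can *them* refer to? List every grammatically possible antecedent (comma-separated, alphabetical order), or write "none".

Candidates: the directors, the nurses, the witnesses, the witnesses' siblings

*them* is a pronoun; Principle B requires it to be free in its binding domain — the clause headed by 'informed'.
— the directors: subject of the clause headed by 'informed'; c-commands the pronoun within its binding domain — blocked (Principle B).
— the nurses: possessor inside the subject DP of the matrix clause; does not c-command the pronoun — Principle B does not apply; allowed.
— the witnesses: possessor inside the second object DP of the clause headed by 'informed'; is c-commanded by the pronoun; coreference would bind this R-expression — blocked (Principle C).
— the witnesses' siblings: second object of the clause headed by 'informed'; is c-commanded by the pronoun; coreference would bind this R-expression — blocked (Principle C).

the nurses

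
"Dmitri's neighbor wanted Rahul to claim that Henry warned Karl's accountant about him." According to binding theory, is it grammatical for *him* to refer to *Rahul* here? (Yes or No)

Yes

*Rahul* is an R-expression; Principle C requires it to be free (not bound by any c-commanding expression).
— him: second object of the clause headed by 'warned'; the pronoun does not c-command the R-expression — coreference allowed.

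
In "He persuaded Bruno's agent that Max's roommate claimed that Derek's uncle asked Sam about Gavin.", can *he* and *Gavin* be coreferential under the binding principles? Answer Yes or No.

*Gavin* is an R-expression; Principle C requires it to be free (not bound by any c-commanding expression).
— he: subject of the matrix clause; the pronoun c-commands the R-expression — coreference blocked (Principle C).

No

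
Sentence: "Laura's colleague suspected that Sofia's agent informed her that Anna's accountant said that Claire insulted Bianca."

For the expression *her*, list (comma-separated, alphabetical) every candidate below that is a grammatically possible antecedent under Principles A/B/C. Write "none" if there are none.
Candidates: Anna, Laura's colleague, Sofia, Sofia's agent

*her* is a pronoun; Principle B requires it to be free in its binding domain — the clause headed by 'informed'.
— Anna: possessor inside the subject DP of the clause headed by 'said'; is c-commanded by the pronoun; coreference would bind this R-expression — blocked (Principle C).
— Laura's colleague: subject of the matrix clause; c-commands the pronoun but lies outside its binding domain — allowed.
— Sofia: possessor inside the subject DP of the clause headed by 'informed'; does not c-command the pronoun — Principle B does not apply; allowed.
— Sofia's agent: subject of the clause headed by 'informed'; c-commands the pronoun within its binding domain — blocked (Principle B).

Laura's colleague, Sofia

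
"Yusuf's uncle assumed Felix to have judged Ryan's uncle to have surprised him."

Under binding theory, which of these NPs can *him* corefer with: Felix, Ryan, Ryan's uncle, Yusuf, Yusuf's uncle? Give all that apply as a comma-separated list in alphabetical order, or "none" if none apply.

Felix, Ryan, Yusuf, Yusuf's uncle

*him* is a pronoun; Principle B requires it to be free in its binding domain — the clause headed by 'surprised'.
— Felix: subject of the clause headed by 'judged'; c-commands the pronoun but lies outside its binding domain — allowed.
— Ryan: possessor inside the subject DP of the clause headed by 'surprised'; does not c-command the pronoun — Principle B does not apply; allowed.
— Ryan's uncle: subject of the clause headed by 'surprised'; c-commands the pronoun within its binding domain — blocked (Principle B).
— Yusuf: possessor inside the subject DP of the matrix clause; does not c-command the pronoun — Principle B does not apply; allowed.
— Yusuf's uncle: subject of the matrix clause; c-commands the pronoun but lies outside its binding domain — allowed.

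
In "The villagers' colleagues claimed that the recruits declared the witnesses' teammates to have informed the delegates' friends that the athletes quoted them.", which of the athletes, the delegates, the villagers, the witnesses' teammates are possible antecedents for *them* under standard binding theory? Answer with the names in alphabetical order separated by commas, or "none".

*them* is a pronoun; Principle B requires it to be free in its binding domain — the clause headed by 'quoted'.
— the athletes: subject of the clause headed by 'quoted'; c-commands the pronoun within its binding domain — blocked (Principle B).
— the delegates: possessor inside the object DP of the clause headed by 'informed'; does not c-command the pronoun — Principle B does not apply; allowed.
— the villagers: possessor inside the subject DP of the matrix clause; does not c-command the pronoun — Principle B does not apply; allowed.
— the witnesses' teammates: subject of the clause headed by 'informed'; c-commands the pronoun but lies outside its binding domain — allowed.

the delegates, the villagers, the witnesses' teammates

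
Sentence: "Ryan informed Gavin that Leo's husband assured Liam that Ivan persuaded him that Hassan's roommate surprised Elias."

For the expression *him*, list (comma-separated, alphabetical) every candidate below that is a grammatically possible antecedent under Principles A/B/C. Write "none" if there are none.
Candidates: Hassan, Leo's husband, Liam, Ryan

*him* is a pronoun; Principle B requires it to be free in its binding domain — the clause headed by 'persuaded'.
— Hassan: possessor inside the subject DP of the clause headed by 'surprised'; is c-commanded by the pronoun; coreference would bind this R-expression — blocked (Principle C).
— Leo's husband: subject of the clause headed by 'assured'; c-commands the pronoun but lies outside its binding domain — allowed.
— Liam: object of the clause headed by 'assured'; c-commands the pronoun but lies outside its binding domain — allowed.
— Ryan: subject of the matrix clause; c-commands the pronoun but lies outside its binding domain — allowed.

Leo's husband, Liam, Ryan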